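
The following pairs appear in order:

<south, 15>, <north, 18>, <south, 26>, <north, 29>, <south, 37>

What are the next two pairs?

<north, 40>, <south, 48>

Direction: south, north, south, north, south → north → south (alternates south ↔ north).
Second slot: 15, 18, 26, 29, 37 → 40 → 48 (alternating steps +3, +8, +3, +8, …).
Putting the parts together: <north, 40> and then <south, 48>.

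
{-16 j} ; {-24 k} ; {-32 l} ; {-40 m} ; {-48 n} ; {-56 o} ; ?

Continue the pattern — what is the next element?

First slot: −8 each step; -16, -24, -32, -40, -48, -56 → -64.
Letter: letters move forward 1 place in the alphabet; j, k, l, m, n, o → p.
So the next element is {-64 p}.

{-64 p}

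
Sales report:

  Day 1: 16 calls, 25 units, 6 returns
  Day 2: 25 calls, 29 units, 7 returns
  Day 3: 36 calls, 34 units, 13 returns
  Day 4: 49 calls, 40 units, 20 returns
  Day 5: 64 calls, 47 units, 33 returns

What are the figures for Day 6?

Calls — perfect squares: 4², 5², 6², …: 16, 25, 36, 49, 64 → 81.
Units — differences are 4, 5, 6, … (increasing by 1 each time): 25, 29, 34, 40, 47 → 55.
Returns — each term is the sum of the two before it: 6, 7, 13, 20, 33 → 53.
So the next row is 81 calls, 55 units, 53 returns.

81 calls, 55 units, 53 returns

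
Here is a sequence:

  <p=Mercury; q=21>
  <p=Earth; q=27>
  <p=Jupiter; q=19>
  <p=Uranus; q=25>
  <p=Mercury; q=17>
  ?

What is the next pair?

P goes Mercury, Earth, Jupiter, Uranus, Mercury → Earth (repeats Mercury → Earth → Jupiter → Uranus).
Q: alternating steps +6, −8, +6, −8, …, so 21, 27, 19, 25, 17 → 23.
So the next pair is <p=Earth; q=23>.

<p=Earth; q=23>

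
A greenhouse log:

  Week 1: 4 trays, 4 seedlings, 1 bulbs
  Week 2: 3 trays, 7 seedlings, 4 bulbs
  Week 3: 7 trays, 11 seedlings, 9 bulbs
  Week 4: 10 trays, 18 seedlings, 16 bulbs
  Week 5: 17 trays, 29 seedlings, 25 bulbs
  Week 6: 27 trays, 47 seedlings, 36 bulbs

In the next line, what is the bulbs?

49

Bulbs: perfect squares: 1², 2², 3², …, so 1, 4, 9, 16, 25, 36 → 49.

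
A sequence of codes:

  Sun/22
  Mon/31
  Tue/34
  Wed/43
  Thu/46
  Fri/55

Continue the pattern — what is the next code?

Sat/58

Day: Sun, Mon, Tue, Wed, Thu, Fri → Sat (runs through the weekdays Mon→Sun).
Second component: 22, 31, 34, 43, 46, 55 → 58 (alternating steps +9, +3, +9, +3, …).
Putting it together: Sat/58.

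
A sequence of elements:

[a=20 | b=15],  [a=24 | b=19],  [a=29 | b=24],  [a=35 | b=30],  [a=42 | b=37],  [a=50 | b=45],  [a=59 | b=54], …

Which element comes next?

A: differences are 4, 5, 6, … (increasing by 1 each time), so 20, 24, 29, 35, 42, 50, 59 → 69.
B: 15, 19, 24, 30, 37, 45, 54 → 64 (always 5 less than the a).
Combining the parts gives [a=69 | b=64].

[a=69 | b=64]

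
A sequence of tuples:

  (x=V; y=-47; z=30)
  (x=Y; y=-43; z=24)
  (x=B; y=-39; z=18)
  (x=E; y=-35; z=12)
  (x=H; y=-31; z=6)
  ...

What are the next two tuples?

(x=K; y=-27; z=0), (x=N; y=-23; z=-6)

For the x, letters move forward 3 places in the alphabet, wrapping Z→A: V, Y, B, E, H → K → N.
Y goes -47, -43, -39, -35, -31 → -27 → -23 (+4 each step).
Z: −6 each step; 30, 24, 18, 12, 6 → 0 → -6.
So the next two tuples are (x=K; y=-27; z=0) and (x=N; y=-23; z=-6).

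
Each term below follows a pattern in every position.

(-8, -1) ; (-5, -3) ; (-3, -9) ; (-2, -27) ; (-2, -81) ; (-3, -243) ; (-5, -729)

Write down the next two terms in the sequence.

First entry — differences are 3, 2, 1, … (decreasing by 1 each time): -8, -5, -3, -2, -2, -3, -5 → -8 → -12.
Second entry: -1, -3, -9, -27, -81, -243, -729 → -2187 → -6561 (×3 each step).
So the next two terms are (-8, -2187) and (-12, -6561).

(-8, -2187), (-12, -6561)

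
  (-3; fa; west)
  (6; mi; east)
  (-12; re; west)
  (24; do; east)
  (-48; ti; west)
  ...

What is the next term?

(96; la; east)

First part goes -3, 6, -12, 24, -48 → 96 (×(-2) each step).
Note: runs backward through the solfège scale do→ti, so fa, mi, re, do, ti → la.
For the direction, alternates west ↔ east: west, east, west, east, west → east.
Combining the parts gives (96; la; east).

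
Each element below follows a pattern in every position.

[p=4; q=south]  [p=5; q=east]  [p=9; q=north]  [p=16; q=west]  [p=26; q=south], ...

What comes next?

[p=39; q=east]

P goes 4, 5, 9, 16, 26 → 39 (differences are 1, 4, 7, … (increasing by 3 each time)).
Q: repeats south → east → north → west, so south, east, north, west, south → east.
Putting it together: [p=39; q=east].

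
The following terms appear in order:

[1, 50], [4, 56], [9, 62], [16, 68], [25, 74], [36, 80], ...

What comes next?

[49, 86]

First entry — perfect squares: 1², 2², 3², …: 1, 4, 9, 16, 25, 36 → 49.
Second entry goes 50, 56, 62, 68, 74, 80 → 86 (+6 each step).
Putting it together: [49, 86].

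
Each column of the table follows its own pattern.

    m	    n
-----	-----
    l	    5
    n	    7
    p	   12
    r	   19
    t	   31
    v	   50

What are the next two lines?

x  81; z  131

Column m: letters move forward 2 places in the alphabet; l, n, p, r, t, v → x → z.
Column n: 5, 7, 12, 19, 31, 50 → 81 → 131 (each term is the sum of the two before it).
So the next two lines are x  81 and z  131.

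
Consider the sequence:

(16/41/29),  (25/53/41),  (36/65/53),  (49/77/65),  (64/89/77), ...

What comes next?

(81/101/89)

First slot: perfect squares: 4², 5², 6², …; 16, 25, 36, 49, 64 → 81.
For the second slot, +12 each step: 41, 53, 65, 77, 89 → 101.
Third slot: always 12 less than the second slot, so 29, 41, 53, 65, 77 → 89.
So the next triple is (81/101/89).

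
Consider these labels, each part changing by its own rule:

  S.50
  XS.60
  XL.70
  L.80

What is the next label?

Size: runs backward through clothing sizes XS→XL; S, XS, XL, L → M.
Second component: 50, 60, 70, 80 → 90 (+10 each step).
So the next label is M.90.

M.90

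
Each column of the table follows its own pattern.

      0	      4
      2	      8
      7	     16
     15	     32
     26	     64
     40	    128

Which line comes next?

For the first component, differences are 2, 5, 8, … (increasing by 3 each time): 0, 2, 7, 15, 26, 40 → 57.
Second component: ×2 each step, so 4, 8, 16, 32, 64, 128 → 256.
So the next line is 57  256.

57  256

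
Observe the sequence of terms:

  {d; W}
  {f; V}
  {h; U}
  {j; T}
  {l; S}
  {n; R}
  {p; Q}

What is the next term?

{r; P}

For the first letter, letters move forward 2 places in the alphabet: d, f, h, j, l, n, p → r.
Second letter: letters move back 1 place in the alphabet; W, V, U, T, S, R, Q → P.
So the next term is {r; P}.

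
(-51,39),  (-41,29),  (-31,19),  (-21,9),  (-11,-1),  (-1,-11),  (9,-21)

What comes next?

First coordinate: -51, -41, -31, -21, -11, -1, 9 → 19 (+10 each step).
Second coordinate goes 39, 29, 19, 9, -1, -11, -21 → -31 (together with the first coordinate always sums to -12).
Combining the parts gives (19,-31).

(19,-31)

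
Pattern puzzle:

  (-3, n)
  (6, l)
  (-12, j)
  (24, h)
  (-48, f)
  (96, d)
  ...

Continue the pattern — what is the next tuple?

First component: ×(-2) each step, so -3, 6, -12, 24, -48, 96 → -192.
For the letter, letters move back 2 places in the alphabet: n, l, j, h, f, d → b.
Combining the parts gives (-192, b).

(-192, b)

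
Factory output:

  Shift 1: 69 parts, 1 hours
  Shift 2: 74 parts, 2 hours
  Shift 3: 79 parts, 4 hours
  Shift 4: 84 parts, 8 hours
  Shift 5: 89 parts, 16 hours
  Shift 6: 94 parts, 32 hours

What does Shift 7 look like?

Parts: +5 each step; 69, 74, 79, 84, 89, 94 → 99.
Hours: ×2 each step, so 1, 2, 4, 8, 16, 32 → 64.
Putting it together: 99 parts, 64 hours.

99 parts, 64 hours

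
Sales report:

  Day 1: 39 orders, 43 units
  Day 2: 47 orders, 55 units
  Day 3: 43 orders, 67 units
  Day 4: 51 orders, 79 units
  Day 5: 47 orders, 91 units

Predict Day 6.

Orders goes 39, 47, 43, 51, 47 → 55 (alternating steps +8, −4, +8, −4, …).
Units: +12 each step; 43, 55, 67, 79, 91 → 103.
Putting it together: 55 orders, 103 units.

55 orders, 103 units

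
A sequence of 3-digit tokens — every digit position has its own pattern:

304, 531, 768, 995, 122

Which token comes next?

For the first digit, +2 each step, mod 10: 3, 5, 7, 9, 1 → 3.
Second digit: +3 each step, mod 10; 0, 3, 6, 9, 2 → 5.
Third digit: −3 each step, mod 10; 4, 1, 8, 5, 2 → 9.
Putting it together: 359.

359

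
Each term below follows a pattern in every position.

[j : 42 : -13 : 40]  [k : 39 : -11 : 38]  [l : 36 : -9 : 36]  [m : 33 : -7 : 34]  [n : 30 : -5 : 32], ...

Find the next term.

[o : 27 : -3 : 30]

Letter: letters move forward 1 place in the alphabet; j, k, l, m, n → o.
For the second coordinate, −3 each step: 42, 39, 36, 33, 30 → 27.
Third coordinate: +2 each step; -13, -11, -9, -7, -5 → -3.
Fourth coordinate: −2 each step, so 40, 38, 36, 34, 32 → 30.
Combining the parts gives [o : 27 : -3 : 30].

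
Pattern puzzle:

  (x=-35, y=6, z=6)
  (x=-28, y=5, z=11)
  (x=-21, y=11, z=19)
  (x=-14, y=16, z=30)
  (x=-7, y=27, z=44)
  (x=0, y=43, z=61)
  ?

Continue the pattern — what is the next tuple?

(x=7, y=70, z=81)

X: +7 each step, so -35, -28, -21, -14, -7, 0 → 7.
Y: 6, 5, 11, 16, 27, 43 → 70 (each term is the sum of the two before it).
For the z, differences are 5, 8, 11, … (increasing by 3 each time): 6, 11, 19, 30, 44, 61 → 81.
So the next tuple is (x=7, y=70, z=81).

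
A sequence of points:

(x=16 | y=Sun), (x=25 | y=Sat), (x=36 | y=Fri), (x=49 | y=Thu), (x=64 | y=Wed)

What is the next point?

For the x, perfect squares: 4², 5², 6², …: 16, 25, 36, 49, 64 → 81.
For the y, runs backward through the weekdays Mon→Sun: Sun, Sat, Fri, Thu, Wed → Tue.
Putting it together: (x=81 | y=Tue).

(x=81 | y=Tue)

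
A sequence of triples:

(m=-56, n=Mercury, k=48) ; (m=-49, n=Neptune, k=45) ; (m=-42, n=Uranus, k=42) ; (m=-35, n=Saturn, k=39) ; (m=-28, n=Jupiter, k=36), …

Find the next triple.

(m=-21, n=Mars, k=33)

M: +7 each step; -56, -49, -42, -35, -28 → -21.
N goes Mercury, Neptune, Uranus, Saturn, Jupiter → Mars (runs backward through the planets Mercury→Neptune).
K — −3 each step: 48, 45, 42, 39, 36 → 33.
Combining the parts gives (m=-21, n=Mars, k=33).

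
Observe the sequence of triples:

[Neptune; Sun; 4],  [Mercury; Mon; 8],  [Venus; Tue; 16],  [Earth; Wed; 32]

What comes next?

Planet — runs through the planets Mercury→Neptune: Neptune, Mercury, Venus, Earth → Mars.
Day — runs through the weekdays Mon→Sun: Sun, Mon, Tue, Wed → Thu.
Third value: ×2 each step; 4, 8, 16, 32 → 64.
Combining the parts gives [Mars; Thu; 64].

[Mars; Thu; 64]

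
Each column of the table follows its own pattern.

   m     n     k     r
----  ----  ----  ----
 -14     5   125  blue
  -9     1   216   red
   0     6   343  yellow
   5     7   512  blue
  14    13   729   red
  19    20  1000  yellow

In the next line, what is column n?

33

Column n: 5, 1, 6, 7, 13, 20 → 33 (each term is the sum of the two before it).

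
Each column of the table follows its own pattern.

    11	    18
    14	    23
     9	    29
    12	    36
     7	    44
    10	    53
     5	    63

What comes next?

First component — alternating steps +3, −5, +3, −5, …: 11, 14, 9, 12, 7, 10, 5 → 8.
Second component goes 18, 23, 29, 36, 44, 53, 63 → 74 (differences are 5, 6, 7, … (increasing by 1 each time)).
Combining the parts gives 8  74.

8  74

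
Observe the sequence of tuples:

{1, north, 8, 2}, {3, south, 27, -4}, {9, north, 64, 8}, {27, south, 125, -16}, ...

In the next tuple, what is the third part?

Third part: 8, 27, 64, 125 → 216 (perfect cubes: 2³, 3³, 4³, …).

216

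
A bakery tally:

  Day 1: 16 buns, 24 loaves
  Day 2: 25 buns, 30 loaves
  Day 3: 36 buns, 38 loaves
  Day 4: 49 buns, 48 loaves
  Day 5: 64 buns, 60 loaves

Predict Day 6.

81 buns, 74 loaves

Buns: 16, 25, 36, 49, 64 → 81 (perfect squares: 4², 5², 6², …).
Loaves: differences are 6, 8, 10, … (increasing by 2 each time); 24, 30, 38, 48, 60 → 74.
So the next record is 81 buns, 74 loaves.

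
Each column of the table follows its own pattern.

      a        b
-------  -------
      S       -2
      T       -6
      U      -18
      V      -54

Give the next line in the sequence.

W  -162

Column a goes S, T, U, V → W (letters move forward 1 place in the alphabet).
For the column b, ×3 each step: -2, -6, -18, -54 → -162.
Putting it together: W  -162.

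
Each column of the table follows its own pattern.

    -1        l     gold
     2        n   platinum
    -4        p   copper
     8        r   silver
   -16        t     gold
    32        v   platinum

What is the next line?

First component: ×(-2) each step; -1, 2, -4, 8, -16, 32 → -64.
Letter: l, n, p, r, t, v → x (letters move forward 2 places in the alphabet).
Metal: repeats gold → platinum → copper → silver, so gold, platinum, copper, silver, gold, platinum → copper.
Putting it together: -64  x  copper.

-64  x  copper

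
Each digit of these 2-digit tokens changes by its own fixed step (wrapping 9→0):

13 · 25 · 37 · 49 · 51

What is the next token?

First digit goes 1, 2, 3, 4, 5 → 6 (+1 each step, mod 10).
Second digit — +2 each step, mod 10: 3, 5, 7, 9, 1 → 3.
So the next token is 63.

63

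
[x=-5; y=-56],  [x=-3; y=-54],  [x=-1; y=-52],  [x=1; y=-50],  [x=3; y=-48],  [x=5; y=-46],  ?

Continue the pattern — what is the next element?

For the x, +2 each step: -5, -3, -1, 1, 3, 5 → 7.
Y goes -56, -54, -52, -50, -48, -46 → -44 (+2 each step).
Combining the parts gives [x=7; y=-44].

[x=7; y=-44]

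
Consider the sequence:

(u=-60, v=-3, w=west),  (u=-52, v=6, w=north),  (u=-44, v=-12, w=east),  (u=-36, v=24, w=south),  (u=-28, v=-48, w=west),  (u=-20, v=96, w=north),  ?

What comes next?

For the u, +8 each step: -60, -52, -44, -36, -28, -20 → -12.
V goes -3, 6, -12, 24, -48, 96 → -192 (×(-2) each step).
W — repeats west → north → east → south: west, north, east, south, west, north → east.
Combining the parts gives (u=-12, v=-192, w=east).

(u=-12, v=-192, w=east)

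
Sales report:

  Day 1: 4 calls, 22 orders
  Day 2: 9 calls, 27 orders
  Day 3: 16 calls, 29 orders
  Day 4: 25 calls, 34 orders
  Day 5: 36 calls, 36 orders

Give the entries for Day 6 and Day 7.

Calls goes 4, 9, 16, 25, 36 → 49 → 64 (perfect squares: 2², 3², 4², …).
Orders — alternating steps +5, +2, +5, +2, …: 22, 27, 29, 34, 36 → 41 → 43.
So the next two records are 49 calls, 41 orders and 64 calls, 43 orders.

49 calls, 41 orders; 64 calls, 43 orders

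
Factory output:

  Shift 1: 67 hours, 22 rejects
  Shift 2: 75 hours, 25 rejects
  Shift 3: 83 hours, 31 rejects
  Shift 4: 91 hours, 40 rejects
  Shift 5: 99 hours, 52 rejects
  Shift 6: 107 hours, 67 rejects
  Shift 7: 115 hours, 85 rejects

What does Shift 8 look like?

123 hours, 106 rejects

For the hours, +8 each step: 67, 75, 83, 91, 99, 107, 115 → 123.
For the rejects, differences are 3, 6, 9, … (increasing by 3 each time): 22, 25, 31, 40, 52, 67, 85 → 106.
Combining the parts gives 123 hours, 106 rejects.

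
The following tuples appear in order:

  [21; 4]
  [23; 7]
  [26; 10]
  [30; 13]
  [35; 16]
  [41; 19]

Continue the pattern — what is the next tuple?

[48; 22]

First component goes 21, 23, 26, 30, 35, 41 → 48 (differences are 2, 3, 4, … (increasing by 1 each time)).
For the second component, +3 each step: 4, 7, 10, 13, 16, 19 → 22.
So the next tuple is [48; 22].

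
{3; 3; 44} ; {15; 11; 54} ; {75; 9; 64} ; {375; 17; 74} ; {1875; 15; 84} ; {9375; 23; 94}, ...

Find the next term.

{46875; 21; 104}

First slot goes 3, 15, 75, 375, 1875, 9375 → 46875 (×5 each step).
For the second slot, alternating steps +8, −2, +8, −2, …: 3, 11, 9, 17, 15, 23 → 21.
Third slot goes 44, 54, 64, 74, 84, 94 → 104 (+10 each step).
So the next term is {46875; 21; 104}.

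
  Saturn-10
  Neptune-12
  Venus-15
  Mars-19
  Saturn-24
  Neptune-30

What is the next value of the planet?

Planet — repeats Saturn → Neptune → Venus → Mars: Saturn, Neptune, Venus, Mars, Saturn, Neptune → Venus.

Venus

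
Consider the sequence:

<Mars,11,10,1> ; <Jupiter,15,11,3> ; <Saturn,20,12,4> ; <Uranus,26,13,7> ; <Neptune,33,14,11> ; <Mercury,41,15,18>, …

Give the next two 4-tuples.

Planet goes Mars, Jupiter, Saturn, Uranus, Neptune, Mercury → Venus → Earth (runs through the planets Mercury→Neptune).
For the second slot, differences are 4, 5, 6, … (increasing by 1 each time): 11, 15, 20, 26, 33, 41 → 50 → 60.
Third slot: 10, 11, 12, 13, 14, 15 → 16 → 17 (+1 each step).
Fourth slot: each term is the sum of the two before it; 1, 3, 4, 7, 11, 18 → 29 → 47.
So the next two 4-tuples are <Venus,50,16,29> and <Earth,60,17,47>.

<Venus,50,16,29>, <Earth,60,17,47>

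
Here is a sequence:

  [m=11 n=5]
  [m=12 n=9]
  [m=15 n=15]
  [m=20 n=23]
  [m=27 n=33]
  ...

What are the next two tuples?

M: differences are 1, 3, 5, … (increasing by 2 each time); 11, 12, 15, 20, 27 → 36 → 47.
N goes 5, 9, 15, 23, 33 → 45 → 59 (differences are 4, 6, 8, … (increasing by 2 each time)).
So the next two tuples are [m=36 n=45] and [m=47 n=59].

[m=36 n=45], [m=47 n=59]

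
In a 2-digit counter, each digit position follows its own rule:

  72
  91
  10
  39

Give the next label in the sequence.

First digit: +2 each step, mod 10, so 7, 9, 1, 3 → 5.
Second digit: −1 each step, mod 10, so 2, 1, 0, 9 → 8.
Putting it together: 58.

58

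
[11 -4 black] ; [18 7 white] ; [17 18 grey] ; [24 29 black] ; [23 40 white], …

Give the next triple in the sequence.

[30 51 grey]

For the first slot, alternating steps +7, −1, +7, −1, …: 11, 18, 17, 24, 23 → 30.
Second slot: +11 each step, so -4, 7, 18, 29, 40 → 51.
Shade: black, white, grey, black, white → grey (repeats black → white → grey).
Putting it together: [30 51 grey].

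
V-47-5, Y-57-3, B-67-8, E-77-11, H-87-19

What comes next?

K-97-30

For the letter, letters move forward 3 places in the alphabet, wrapping Z→A: V, Y, B, E, H → K.
Second component: +10 each step, so 47, 57, 67, 77, 87 → 97.
Third component — each term is the sum of the two before it: 5, 3, 8, 11, 19 → 30.
So the next label is K-97-30.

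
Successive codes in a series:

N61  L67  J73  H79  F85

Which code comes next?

Letter: N, L, J, H, F → D (letters move back 2 places in the alphabet).
Second component — +6 each step: 61, 67, 73, 79, 85 → 91.
So the next code is D91.

D91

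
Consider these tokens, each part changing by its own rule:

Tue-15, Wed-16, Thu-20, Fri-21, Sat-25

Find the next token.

Day: runs through the weekdays Mon→Sun, so Tue, Wed, Thu, Fri, Sat → Sun.
Second component goes 15, 16, 20, 21, 25 → 26 (alternating steps +1, +4, +1, +4, …).
Putting it together: Sun-26.

Sun-26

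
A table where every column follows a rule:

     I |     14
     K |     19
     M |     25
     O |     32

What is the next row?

Letter — letters move forward 2 places in the alphabet: I, K, M, O → Q.
Second component: differences are 5, 6, 7, … (increasing by 1 each time); 14, 19, 25, 32 → 40.
Putting it together: Q  40.

Q  40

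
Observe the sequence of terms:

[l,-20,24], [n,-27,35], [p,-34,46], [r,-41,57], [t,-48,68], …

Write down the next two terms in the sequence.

[v,-55,79], [x,-62,90]

Letter: letters move forward 2 places in the alphabet, so l, n, p, r, t → v → x.
For the second part, −7 each step: -20, -27, -34, -41, -48 → -55 → -62.
Third part goes 24, 35, 46, 57, 68 → 79 → 90 (+11 each step).
So the next two terms are [v,-55,79] and [x,-62,90].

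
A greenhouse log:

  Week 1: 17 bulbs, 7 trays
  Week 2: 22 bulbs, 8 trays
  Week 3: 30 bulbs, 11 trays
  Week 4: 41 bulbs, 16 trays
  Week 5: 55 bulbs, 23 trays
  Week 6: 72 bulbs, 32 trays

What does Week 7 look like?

For the bulbs, differences are 5, 8, 11, … (increasing by 3 each time): 17, 22, 30, 41, 55, 72 → 92.
Trays goes 7, 8, 11, 16, 23, 32 → 43 (differences are 1, 3, 5, … (increasing by 2 each time)).
Combining the parts gives 92 bulbs, 43 trays.

92 bulbs, 43 trays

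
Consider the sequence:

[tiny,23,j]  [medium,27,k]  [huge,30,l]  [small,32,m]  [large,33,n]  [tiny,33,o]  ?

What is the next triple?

For the size, repeats tiny → medium → huge → small → large: tiny, medium, huge, small, large, tiny → medium.
Second value: differences are 4, 3, 2, … (decreasing by 1 each time), so 23, 27, 30, 32, 33, 33 → 32.
Letter — letters move forward 1 place in the alphabet: j, k, l, m, n, o → p.
Putting it together: [medium,32,p].

[medium,32,p]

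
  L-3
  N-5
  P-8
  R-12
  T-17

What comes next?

V-23

For the letter, letters move forward 2 places in the alphabet: L, N, P, R, T → V.
For the second component, differences are 2, 3, 4, … (increasing by 1 each time): 3, 5, 8, 12, 17 → 23.
Combining the parts gives V-23.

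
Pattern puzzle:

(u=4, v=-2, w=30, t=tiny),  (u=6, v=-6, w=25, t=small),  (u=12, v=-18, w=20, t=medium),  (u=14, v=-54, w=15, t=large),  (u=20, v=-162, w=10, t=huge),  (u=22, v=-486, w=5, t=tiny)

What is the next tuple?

U: 4, 6, 12, 14, 20, 22 → 28 (alternating steps +2, +6, +2, +6, …).
For the v, ×3 each step: -2, -6, -18, -54, -162, -486 → -1458.
W — −5 each step: 30, 25, 20, 15, 10, 5 → 0.
T goes tiny, small, medium, large, huge, tiny → small (repeats tiny → small → medium → large → huge).
So the next tuple is (u=28, v=-1458, w=0, t=small).

(u=28, v=-1458, w=0, t=small)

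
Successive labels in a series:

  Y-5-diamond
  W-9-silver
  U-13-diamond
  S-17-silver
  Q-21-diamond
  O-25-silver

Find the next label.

M-29-diamond

For the letter, letters move back 2 places in the alphabet: Y, W, U, S, Q, O → M.
Second component: +4 each step, so 5, 9, 13, 17, 21, 25 → 29.
Rank — alternates diamond ↔ silver: diamond, silver, diamond, silver, diamond, silver → diamond.
Combining the parts gives M-29-diamond.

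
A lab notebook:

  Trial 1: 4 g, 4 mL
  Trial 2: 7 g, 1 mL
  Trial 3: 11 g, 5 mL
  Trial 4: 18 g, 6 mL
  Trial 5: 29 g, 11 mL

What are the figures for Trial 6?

47 g, 17 mL

G: 4, 7, 11, 18, 29 → 47 (each term is the sum of the two before it).
ML: 4, 1, 5, 6, 11 → 17 (each term is the sum of the two before it).
Combining the parts gives 47 g, 17 mL.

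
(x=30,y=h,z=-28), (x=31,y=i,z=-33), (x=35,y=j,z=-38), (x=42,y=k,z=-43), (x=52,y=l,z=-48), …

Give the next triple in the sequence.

(x=65,y=m,z=-53)

X: differences are 1, 4, 7, … (increasing by 3 each time), so 30, 31, 35, 42, 52 → 65.
Y: letters move forward 1 place in the alphabet, so h, i, j, k, l → m.
Z: −5 each step, so -28, -33, -38, -43, -48 → -53.
Combining the parts gives (x=65,y=m,z=-53).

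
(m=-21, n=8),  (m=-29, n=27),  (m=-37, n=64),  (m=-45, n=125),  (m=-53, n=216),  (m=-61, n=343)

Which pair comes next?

M goes -21, -29, -37, -45, -53, -61 → -69 (−8 each step).
N: perfect cubes: 2³, 3³, 4³, …, so 8, 27, 64, 125, 216, 343 → 512.
Putting it together: (m=-69, n=512).

(m=-69, n=512)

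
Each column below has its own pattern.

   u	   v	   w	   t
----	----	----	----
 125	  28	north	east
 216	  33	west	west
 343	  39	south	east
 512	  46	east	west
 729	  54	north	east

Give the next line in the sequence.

Column u: perfect cubes: 5³, 6³, 7³, …, so 125, 216, 343, 512, 729 → 1000.
Column v: differences are 5, 6, 7, … (increasing by 1 each time), so 28, 33, 39, 46, 54 → 63.
Column w goes north, west, south, east, north → west (repeats north → west → south → east).
Column t — alternates east ↔ west: east, west, east, west, east → west.
Combining the parts gives 1000  63  west  west.

1000  63  west  west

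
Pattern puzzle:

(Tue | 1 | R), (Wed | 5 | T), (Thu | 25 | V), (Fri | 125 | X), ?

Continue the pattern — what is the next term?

(Sat | 625 | Z)

Day: Tue, Wed, Thu, Fri → Sat (runs through the weekdays Mon→Sun).
Second entry: ×5 each step, so 1, 5, 25, 125 → 625.
Letter goes R, T, V, X → Z (letters move forward 2 places in the alphabet).
So the next term is (Sat | 625 | Z).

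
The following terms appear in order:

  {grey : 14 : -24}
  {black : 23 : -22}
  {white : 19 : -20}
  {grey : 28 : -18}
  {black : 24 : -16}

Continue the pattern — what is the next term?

Shade: repeats grey → black → white; grey, black, white, grey, black → white.
Second component: 14, 23, 19, 28, 24 → 33 (alternating steps +9, −4, +9, −4, …).
Third component — +2 each step: -24, -22, -20, -18, -16 → -14.
So the next term is {white : 33 : -14}.

{white : 33 : -14}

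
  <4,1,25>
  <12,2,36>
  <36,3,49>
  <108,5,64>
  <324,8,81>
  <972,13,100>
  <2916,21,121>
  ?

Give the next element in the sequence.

<8748,34,144>

First coordinate goes 4, 12, 36, 108, 324, 972, 2916 → 8748 (×3 each step).
Second coordinate: each term is the sum of the two before it; 1, 2, 3, 5, 8, 13, 21 → 34.
Third coordinate — perfect squares: 5², 6², 7², …: 25, 36, 49, 64, 81, 100, 121 → 144.
Putting it together: <8748,34,144>.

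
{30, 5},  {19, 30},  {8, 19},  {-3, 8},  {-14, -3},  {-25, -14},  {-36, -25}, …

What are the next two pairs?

{-47, -36}, {-58, -47}

First component: 30, 19, 8, -3, -14, -25, -36 → -47 → -58 (−11 each step).
Second component goes 5, 30, 19, 8, -3, -14, -25 → -36 → -47 (always the previous value of the first component).
Putting the parts together: {-47, -36} and then {-58, -47}.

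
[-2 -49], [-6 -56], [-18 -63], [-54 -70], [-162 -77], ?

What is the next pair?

First slot: ×3 each step, so -2, -6, -18, -54, -162 → -486.
Second slot goes -49, -56, -63, -70, -77 → -84 (−7 each step).
So the next pair is [-486 -84].

[-486 -84]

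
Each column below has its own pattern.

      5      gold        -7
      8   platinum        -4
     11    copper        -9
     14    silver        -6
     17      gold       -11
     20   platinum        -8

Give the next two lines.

23  copper  -13; 26  silver  -10

First component goes 5, 8, 11, 14, 17, 20 → 23 → 26 (+3 each step).
Metal goes gold, platinum, copper, silver, gold, platinum → copper → silver (repeats gold → platinum → copper → silver).
Third component — alternating steps +3, −5, +3, −5, …: -7, -4, -9, -6, -11, -8 → -13 → -10.
So the next two lines are 23  copper  -13 and 26  silver  -10.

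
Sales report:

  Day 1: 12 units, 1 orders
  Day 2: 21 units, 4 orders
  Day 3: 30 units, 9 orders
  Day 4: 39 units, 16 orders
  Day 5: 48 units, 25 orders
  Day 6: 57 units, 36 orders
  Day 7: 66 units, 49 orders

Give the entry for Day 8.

For the units, +9 each step: 12, 21, 30, 39, 48, 57, 66 → 75.
Orders: perfect squares: 1², 2², 3², …; 1, 4, 9, 16, 25, 36, 49 → 64.
Combining the parts gives 75 units, 64 orders.

75 units, 64 orders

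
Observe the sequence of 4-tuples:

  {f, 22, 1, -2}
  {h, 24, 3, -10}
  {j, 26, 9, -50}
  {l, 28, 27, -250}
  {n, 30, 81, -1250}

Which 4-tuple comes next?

{p, 32, 243, -6250}

Letter: letters move forward 2 places in the alphabet, so f, h, j, l, n → p.
Second value: +2 each step, so 22, 24, 26, 28, 30 → 32.
Third value: ×3 each step, so 1, 3, 9, 27, 81 → 243.
Fourth value — ×5 each step: -2, -10, -50, -250, -1250 → -6250.
So the next 4-tuple is {p, 32, 243, -6250}.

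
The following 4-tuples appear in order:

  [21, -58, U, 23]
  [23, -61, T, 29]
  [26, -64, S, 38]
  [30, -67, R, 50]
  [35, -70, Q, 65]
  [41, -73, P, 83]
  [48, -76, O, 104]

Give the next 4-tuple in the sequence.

First component — differences are 2, 3, 4, … (increasing by 1 each time): 21, 23, 26, 30, 35, 41, 48 → 56.
Second component goes -58, -61, -64, -67, -70, -73, -76 → -79 (−3 each step).
Letter: U, T, S, R, Q, P, O → N (letters move back 1 place in the alphabet).
Fourth component: 23, 29, 38, 50, 65, 83, 104 → 128 (differences are 6, 9, 12, … (increasing by 3 each time)).
Putting it together: [56, -79, N, 128].

[56, -79, N, 128]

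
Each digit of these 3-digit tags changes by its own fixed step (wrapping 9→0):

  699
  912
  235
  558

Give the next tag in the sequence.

First digit: +3 each step, mod 10; 6, 9, 2, 5 → 8.
For the second digit, +2 each step, mod 10: 9, 1, 3, 5 → 7.
Third digit — +3 each step, mod 10: 9, 2, 5, 8 → 1.
Putting it together: 871.

871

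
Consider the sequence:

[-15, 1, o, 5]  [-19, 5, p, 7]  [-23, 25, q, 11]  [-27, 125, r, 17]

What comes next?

[-31, 625, s, 25]

First entry: −4 each step; -15, -19, -23, -27 → -31.
For the second entry, ×5 each step: 1, 5, 25, 125 → 625.
Letter — letters move forward 1 place in the alphabet: o, p, q, r → s.
Fourth entry goes 5, 7, 11, 17 → 25 (differences are 2, 4, 6, … (increasing by 2 each time)).
Putting it together: [-31, 625, s, 25].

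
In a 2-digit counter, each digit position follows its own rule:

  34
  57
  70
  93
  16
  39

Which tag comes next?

For the first digit, +2 each step, mod 10: 3, 5, 7, 9, 1, 3 → 5.
Second digit goes 4, 7, 0, 3, 6, 9 → 2 (+3 each step, mod 10).
So the next tag is 52.

52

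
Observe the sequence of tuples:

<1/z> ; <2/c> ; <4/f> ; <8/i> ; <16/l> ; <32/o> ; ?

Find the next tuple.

<64/r>

First part — ×2 each step: 1, 2, 4, 8, 16, 32 → 64.
Letter: letters move forward 3 places in the alphabet, wrapping Z→A, so z, c, f, i, l, o → r.
So the next tuple is <64/r>.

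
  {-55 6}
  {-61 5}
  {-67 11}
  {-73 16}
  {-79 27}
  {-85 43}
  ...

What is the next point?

First slot: −6 each step; -55, -61, -67, -73, -79, -85 → -91.
Second slot: each term is the sum of the two before it; 6, 5, 11, 16, 27, 43 → 70.
Putting it together: {-91 70}.

{-91 70}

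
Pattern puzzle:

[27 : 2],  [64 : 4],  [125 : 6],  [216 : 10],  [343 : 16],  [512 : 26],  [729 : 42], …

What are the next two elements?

[1000 : 68], [1331 : 110]

First slot — perfect cubes: 3³, 4³, 5³, …: 27, 64, 125, 216, 343, 512, 729 → 1000 → 1331.
Second slot — each term is the sum of the two before it: 2, 4, 6, 10, 16, 26, 42 → 68 → 110.
So the next two elements are [1000 : 68] and [1331 : 110].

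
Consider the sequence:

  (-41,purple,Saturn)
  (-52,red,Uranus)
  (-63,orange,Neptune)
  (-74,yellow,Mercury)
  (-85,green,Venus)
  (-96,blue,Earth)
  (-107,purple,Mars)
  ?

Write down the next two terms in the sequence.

(-118,red,Jupiter), (-129,orange,Saturn)

First component: -41, -52, -63, -74, -85, -96, -107 → -118 → -129 (−11 each step).
Colour: repeats purple → red → orange → yellow → green → blue; purple, red, orange, yellow, green, blue, purple → red → orange.
Planet goes Saturn, Uranus, Neptune, Mercury, Venus, Earth, Mars → Jupiter → Saturn (runs through the planets Mercury→Neptune).
Putting the parts together: (-118,red,Jupiter) and then (-129,orange,Saturn).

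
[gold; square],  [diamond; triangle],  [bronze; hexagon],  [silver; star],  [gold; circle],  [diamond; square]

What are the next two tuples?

Rank — repeats gold → diamond → bronze → silver: gold, diamond, bronze, silver, gold, diamond → bronze → silver.
Shape — repeats square → triangle → hexagon → star → circle: square, triangle, hexagon, star, circle, square → triangle → hexagon.
So the next two tuples are [bronze; triangle] and [silver; hexagon].

[bronze; triangle], [silver; hexagon]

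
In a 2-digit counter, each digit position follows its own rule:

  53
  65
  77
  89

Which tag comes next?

First digit: +1 each step, mod 10; 5, 6, 7, 8 → 9.
Second digit — +2 each step, mod 10: 3, 5, 7, 9 → 1.
Combining the parts gives 91.

91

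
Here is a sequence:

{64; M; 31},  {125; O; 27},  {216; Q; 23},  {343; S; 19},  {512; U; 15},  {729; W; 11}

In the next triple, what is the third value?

7

For the third value, −4 each step: 31, 27, 23, 19, 15, 11 → 7.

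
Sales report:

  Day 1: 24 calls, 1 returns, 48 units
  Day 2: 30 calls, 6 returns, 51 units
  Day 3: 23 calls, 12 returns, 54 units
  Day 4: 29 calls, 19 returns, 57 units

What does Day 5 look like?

Calls: 24, 30, 23, 29 → 22 (alternating steps +6, −7, +6, −7, …).
Returns — differences are 5, 6, 7, … (increasing by 1 each time): 1, 6, 12, 19 → 27.
Units: 48, 51, 54, 57 → 60 (+3 each step).
So the next line is 22 calls, 27 returns, 60 units.

22 calls, 27 returns, 60 units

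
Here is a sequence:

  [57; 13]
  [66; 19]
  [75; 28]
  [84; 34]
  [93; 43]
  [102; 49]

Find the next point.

First component: +9 each step; 57, 66, 75, 84, 93, 102 → 111.
Second component: 13, 19, 28, 34, 43, 49 → 58 (alternating steps +6, +9, +6, +9, …).
So the next point is [111; 58].

[111; 58]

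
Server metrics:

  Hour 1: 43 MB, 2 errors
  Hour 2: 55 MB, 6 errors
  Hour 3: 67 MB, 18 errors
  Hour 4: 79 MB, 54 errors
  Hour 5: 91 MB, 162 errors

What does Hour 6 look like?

103 MB, 486 errors

MB: +12 each step, so 43, 55, 67, 79, 91 → 103.
Errors: ×3 each step, so 2, 6, 18, 54, 162 → 486.
Combining the parts gives 103 MB, 486 errors.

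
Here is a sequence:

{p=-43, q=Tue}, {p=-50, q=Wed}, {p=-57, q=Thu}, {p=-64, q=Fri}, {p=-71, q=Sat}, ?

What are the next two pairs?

{p=-78, q=Sun}, {p=-85, q=Mon}

P: −7 each step, so -43, -50, -57, -64, -71 → -78 → -85.
Q — runs through the weekdays Mon→Sun: Tue, Wed, Thu, Fri, Sat → Sun → Mon.
Putting the parts together: {p=-78, q=Sun} and then {p=-85, q=Mon}.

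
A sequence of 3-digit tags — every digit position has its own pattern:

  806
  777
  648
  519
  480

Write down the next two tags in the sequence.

351, 222

First digit — −1 each step, mod 10: 8, 7, 6, 5, 4 → 3 → 2.
Second digit — −3 each step, mod 10: 0, 7, 4, 1, 8 → 5 → 2.
Third digit: +1 each step, mod 10, so 6, 7, 8, 9, 0 → 1 → 2.
Putting the parts together: 351 and then 222.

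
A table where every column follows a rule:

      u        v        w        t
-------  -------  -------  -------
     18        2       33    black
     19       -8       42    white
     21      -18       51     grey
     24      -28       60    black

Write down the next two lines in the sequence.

28  -38  69  white; 33  -48  78  grey

Column u goes 18, 19, 21, 24 → 28 → 33 (differences are 1, 2, 3, … (increasing by 1 each time)).
Column v: −10 each step, so 2, -8, -18, -28 → -38 → -48.
Column w: +9 each step, so 33, 42, 51, 60 → 69 → 78.
Column t: repeats black → white → grey, so black, white, grey, black → white → grey.
Putting the parts together: 28  -38  69  white and then 33  -48  78  grey.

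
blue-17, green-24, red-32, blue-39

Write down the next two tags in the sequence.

green-47, red-54

For the colour, repeats blue → green → red: blue, green, red, blue → green → red.
Second component goes 17, 24, 32, 39 → 47 → 54 (alternating steps +7, +8, +7, +8, …).
So the next two tags are green-47 and red-54.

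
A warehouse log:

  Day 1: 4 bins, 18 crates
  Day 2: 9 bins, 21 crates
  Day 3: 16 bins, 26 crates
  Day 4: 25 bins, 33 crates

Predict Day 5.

36 bins, 42 crates

Bins: 4, 9, 16, 25 → 36 (perfect squares: 2², 3², 4², …).
For the crates, differences are 3, 5, 7, … (increasing by 2 each time): 18, 21, 26, 33 → 42.
Putting it together: 36 bins, 42 crates.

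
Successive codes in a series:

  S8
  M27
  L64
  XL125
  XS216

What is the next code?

Size: runs through clothing sizes XS→XL, so S, M, L, XL, XS → S.
Second component: perfect cubes: 2³, 3³, 4³, …, so 8, 27, 64, 125, 216 → 343.
Putting it together: S343.

S343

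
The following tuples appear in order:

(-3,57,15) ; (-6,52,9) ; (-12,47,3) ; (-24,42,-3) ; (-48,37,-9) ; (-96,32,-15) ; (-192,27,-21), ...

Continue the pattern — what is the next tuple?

(-384,22,-27)

First value goes -3, -6, -12, -24, -48, -96, -192 → -384 (×2 each step).
Second value: −5 each step, so 57, 52, 47, 42, 37, 32, 27 → 22.
Third value: 15, 9, 3, -3, -9, -15, -21 → -27 (−6 each step).
So the next tuple is (-384,22,-27).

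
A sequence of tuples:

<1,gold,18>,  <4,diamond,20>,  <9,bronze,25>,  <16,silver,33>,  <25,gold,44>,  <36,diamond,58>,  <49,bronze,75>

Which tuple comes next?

For the first slot, perfect squares: 1², 2², 3², …: 1, 4, 9, 16, 25, 36, 49 → 64.
For the rank, repeats gold → diamond → bronze → silver: gold, diamond, bronze, silver, gold, diamond, bronze → silver.
Third slot: differences are 2, 5, 8, … (increasing by 3 each time); 18, 20, 25, 33, 44, 58, 75 → 95.
Combining the parts gives <64,silver,95>.

<64,silver,95>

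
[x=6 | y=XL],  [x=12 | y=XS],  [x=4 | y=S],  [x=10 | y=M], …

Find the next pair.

X: alternating steps +6, −8, +6, −8, …, so 6, 12, 4, 10 → 2.
Y: XL, XS, S, M → L (runs through clothing sizes XS→XL).
Putting it together: [x=2 | y=L].

[x=2 | y=L]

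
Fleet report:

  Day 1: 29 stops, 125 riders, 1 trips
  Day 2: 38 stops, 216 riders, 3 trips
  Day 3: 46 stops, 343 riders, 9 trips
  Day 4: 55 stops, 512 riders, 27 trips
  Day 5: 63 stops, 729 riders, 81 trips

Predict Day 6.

72 stops, 1000 riders, 243 trips

Stops: 29, 38, 46, 55, 63 → 72 (alternating steps +9, +8, +9, +8, …).
Riders: perfect cubes: 5³, 6³, 7³, …; 125, 216, 343, 512, 729 → 1000.
Trips goes 1, 3, 9, 27, 81 → 243 (×3 each step).
Combining the parts gives 72 stops, 1000 riders, 243 trips.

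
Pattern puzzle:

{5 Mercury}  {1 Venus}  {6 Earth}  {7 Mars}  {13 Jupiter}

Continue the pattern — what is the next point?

For the first component, each term is the sum of the two before it: 5, 1, 6, 7, 13 → 20.
For the planet, runs through the planets Mercury→Neptune: Mercury, Venus, Earth, Mars, Jupiter → Saturn.
Combining the parts gives {20 Saturn}.

{20 Saturn}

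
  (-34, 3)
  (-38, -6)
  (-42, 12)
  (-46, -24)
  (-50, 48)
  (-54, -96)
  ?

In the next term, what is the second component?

192

Second component: 3, -6, 12, -24, 48, -96 → 192 (×(-2) each step).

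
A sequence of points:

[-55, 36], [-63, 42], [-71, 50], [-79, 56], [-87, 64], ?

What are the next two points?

[-95, 70], [-103, 78]

For the first part, −8 each step: -55, -63, -71, -79, -87 → -95 → -103.
For the second part, alternating steps +6, +8, +6, +8, …: 36, 42, 50, 56, 64 → 70 → 78.
So the next two points are [-95, 70] and [-103, 78].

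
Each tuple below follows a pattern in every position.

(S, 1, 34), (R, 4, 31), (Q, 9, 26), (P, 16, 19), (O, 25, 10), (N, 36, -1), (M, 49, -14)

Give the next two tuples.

Letter: letters move back 1 place in the alphabet, so S, R, Q, P, O, N, M → L → K.
For the second coordinate, perfect squares: 1², 2², 3², …: 1, 4, 9, 16, 25, 36, 49 → 64 → 81.
For the third coordinate, together with the second coordinate always sums to 35: 34, 31, 26, 19, 10, -1, -14 → -29 → -46.
So the next two tuples are (L, 64, -29) and (K, 81, -46).

(L, 64, -29), (K, 81, -46)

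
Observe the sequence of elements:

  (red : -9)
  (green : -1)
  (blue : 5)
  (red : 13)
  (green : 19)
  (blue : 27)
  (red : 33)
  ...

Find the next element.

Colour — repeats red → green → blue: red, green, blue, red, green, blue, red → green.
For the second coordinate, alternating steps +8, +6, +8, +6, …: -9, -1, 5, 13, 19, 27, 33 → 41.
Combining the parts gives (green : 41).

(green : 41)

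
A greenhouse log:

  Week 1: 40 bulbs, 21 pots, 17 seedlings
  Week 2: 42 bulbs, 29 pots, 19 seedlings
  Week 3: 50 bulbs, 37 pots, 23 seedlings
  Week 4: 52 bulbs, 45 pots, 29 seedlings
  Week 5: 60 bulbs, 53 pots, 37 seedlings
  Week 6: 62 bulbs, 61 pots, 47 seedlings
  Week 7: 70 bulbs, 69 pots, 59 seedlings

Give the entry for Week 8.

Bulbs: alternating steps +2, +8, +2, +8, …; 40, 42, 50, 52, 60, 62, 70 → 72.
Pots goes 21, 29, 37, 45, 53, 61, 69 → 77 (+8 each step).
Seedlings: 17, 19, 23, 29, 37, 47, 59 → 73 (differences are 2, 4, 6, … (increasing by 2 each time)).
Combining the parts gives 72 bulbs, 77 pots, 73 seedlings.

72 bulbs, 77 pots, 73 seedlings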